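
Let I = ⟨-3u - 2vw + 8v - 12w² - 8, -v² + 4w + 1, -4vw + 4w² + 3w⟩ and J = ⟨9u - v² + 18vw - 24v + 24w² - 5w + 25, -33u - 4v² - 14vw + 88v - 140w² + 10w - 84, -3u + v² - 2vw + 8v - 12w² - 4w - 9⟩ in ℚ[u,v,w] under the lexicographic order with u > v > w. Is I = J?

Yes, the ideals are equal.

Equality of ideals is decidable: compute both reduced Gröbner bases (unique for the ordering) and check whether they agree.
Buchberger on the first generating set:
f_1 = -3u - 2vw + 8v - 12w² - 8, LT = u.
f_2 = -v² + 4w + 1, LT = v².
f_3 = -4vw + 4w² + 3w, LT = vw.

S(f_2,f_3): lcm = v²w. S = vw² + ¾vw - 4w² - w.
  leading term vw²: subtract (-¼w)·f_3 from vw² + ¾vw - 4w² - w → ¾vw + w³ - 13/4w² - w
  leading term vw: subtract (-3/16)·f_3 from ¾vw + w³ - 13/4w² - w → w³ - 5/2w² - 7/16w
  leading term w³: no divisor's leading term divides it; move w³ to the remainder.
  leading term w²: no divisor's leading term divides it; move -5/2w² to the remainder.
  leading term w: no divisor's leading term divides it; move -7/16w to the remainder.
  remainder w³ - 5/2w² - 7/16w ≠ 0; add g_4 = w³ - 5/2w² - 7/16w to the basis.

The other S-polynomials (S(f_1,f_2), S(f_1,f_3), S(f_1,g_4), S(f_2,g_4), S(f_3,g_4)) all reduce to 0 modulo the current basis, so we have a Gröbner basis.
Inter-reduce: drop elements whose leading term is divisible by another's, tail-reduce, and make monic.
Reduced Gröbner basis: {u - 8/3v + 14/3w² + ½w + 8/3, v² - 4w - 1, vw - w² - ¾w, w³ - 5/2w² - 7/16w}.

Buchberger on the second generating set:
h_1 = 9u - v² + 18vw - 24v + 24w² - 5w + 25, LT = u.
h_2 = -33u - 4v² - 14vw + 88v - 140w² + 10w - 84, LT = u.
h_3 = -3u + v² - 2vw + 8v - 12w² - 4w - 9, LT = u.

S(h_1,h_2): lcm = u. S = -23/99v² + 52/33vw - 52/33w² - 25/99w + 23/99.
  leading term v²: no divisor's leading term divides it; move -23/99v² to the remainder.
  leading term vw: no divisor's leading term divides it; move 52/33vw to the remainder.
  leading term w²: no divisor's leading term divides it; move -52/33w² to the remainder.
  leading term w: no divisor's leading term divides it; move -25/99w to the remainder.
  leading term 1: no divisor's leading term divides it; move 23/99 to the remainder.
  remainder -23/99v² + 52/33vw - 52/33w² - 25/99w + 23/99 ≠ 0; add k_4 = -23/99v² + 52/33vw - 52/33w² - 25/99w + 23/99 to the basis.

S(h_1,h_3): lcm = u. S = 2/9v² + 4/3vw - 4/3w² - 17/9w - 2/9.
  leading term v²: subtract (-22/23)·k_4 from 2/9v² + 4/3vw - 4/3w² - 17/9w - 2/9 → 196/69vw - 196/69w² - 49/23w
  leading term vw: no divisor's leading term divides it; move 196/69vw to the remainder.
  leading term w²: no divisor's leading term divides it; move -196/69w² to the remainder.
  leading term w: no divisor's leading term divides it; move -49/23w to the remainder.
  remainder 196/69vw - 196/69w² - 49/23w ≠ 0; add k_5 = 196/69vw - 196/69w² - 49/23w to the basis.

S(k_4,k_5): lcm = v²w. S = -133/23vw² + ¾vw + 156/23w³ + 25/23w² - w.
  leading term vw²: subtract (-57/28w)·k_5 from -133/23vw² + ¾vw + 156/23w³ + 25/23w² - w → ¾vw + w³ - 13/4w² - w
  leading term vw: subtract (207/784)·k_5 from ¾vw + w³ - 13/4w² - w → w³ - 5/2w² - 7/16w
  leading term w³: no divisor's leading term divides it; move w³ to the remainder.
  leading term w²: no divisor's leading term divides it; move -5/2w² to the remainder.
  leading term w: no divisor's leading term divides it; move -7/16w to the remainder.
  remainder w³ - 5/2w² - 7/16w ≠ 0; add k_6 = w³ - 5/2w² - 7/16w to the basis.

The other S-polynomials (S(h_2,h_3), S(h_1,k_4), S(h_2,k_4), S(h_3,k_4), S(h_1,k_5), S(h_2,k_5), S(h_3,k_5), S(h_1,k_6), S(h_2,k_6), S(h_3,k_6), S(k_4,k_6), S(k_5,k_6)) all reduce to 0 modulo the current basis, so we have a Gröbner basis.
Inter-reduce: drop elements whose leading term is divisible by another's, tail-reduce, and make monic.
Reduced Gröbner basis: {u - 8/3v + 14/3w² + ½w + 8/3, v² - 4w - 1, vw - w² - ¾w, w³ - 5/2w² - 7/16w}.

The two bases agree; hence the ideals are identical.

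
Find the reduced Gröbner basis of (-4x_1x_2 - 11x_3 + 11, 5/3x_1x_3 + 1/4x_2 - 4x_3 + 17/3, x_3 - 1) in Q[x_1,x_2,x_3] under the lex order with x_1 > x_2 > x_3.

Buchberger's algorithm terminates because the ascending chain of leading-term ideals stabilizes.

f_1 = -4x_1x_2 - 11x_3 + 11, LT = x_1x_2.
f_2 = 5/3x_1x_3 + 1/4x_2 - 4x_3 + 17/3, LT = x_1x_3.
f_3 = x_3 - 1, LT = x_3.

S(f_1,f_2): lcm = x_1x_2x_3. S = -3/20x_2^2 + 12/5x_2x_3 - 17/5x_2 + 11/4x_3^2 - 11/4x_3.
  leading term x_2^2: no divisor's leading term divides it; move -3/20x_2^2 to the remainder.
  leading term x_2x_3: subtract (12/5x_2)·f_3 from 12/5x_2x_3 - 17/5x_2 + 11/4x_3^2 - 11/4x_3 → -x_2 + 11/4x_3^2 - 11/4x_3
  leading term x_2: no divisor's leading term divides it; move -x_2 to the remainder.
  leading term x_3^2: subtract (11/4x_3)·f_3 from 11/4x_3^2 - 11/4x_3 → 0
  remainder -3/20x_2^2 - x_2 ≠ 0; add g_4 = -3/20x_2^2 - x_2 to the basis.

S(f_1,f_3): leading monomials are coprime, so the S-polynomial reduces to 0 (Buchberger's first criterion).
S(f_2,f_3): lcm = x_1x_3. S = x_1 + 3/20x_2 - 12/5x_3 + 17/5.
  leading term x_1: no divisor's leading term divides it; move x_1 to the remainder.
  leading term x_2: no divisor's leading term divides it; move 3/20x_2 to the remainder.
  leading term x_3: subtract (-12/5)·f_3 from -12/5x_3 + 17/5 → 1
  leading term 1: no divisor's leading term divides it; move 1 to the remainder.
  remainder x_1 + 3/20x_2 + 1 ≠ 0; add g_5 = x_1 + 3/20x_2 + 1 to the basis.

S(f_1,g_4): lcm = x_1x_2^2. S = -20/3x_1x_2 + 11/4x_2x_3 - 11/4x_2.
  leading term x_1x_2: subtract (5/3)·f_1 from -20/3x_1x_2 + 11/4x_2x_3 - 11/4x_2 → 11/4x_2x_3 - 11/4x_2 + 55/3x_3 - 55/3
  leading term x_2x_3: subtract (11/4x_2)·f_3 from 11/4x_2x_3 - 11/4x_2 + 55/3x_3 - 55/3 → 55/3x_3 - 55/3
  leading term x_3: subtract (55/3)·f_3 from 55/3x_3 - 55/3 → 0
  remainder 0.

S(f_2,g_4): leading monomials are coprime, so the S-polynomial reduces to 0 (Buchberger's first criterion).
S(f_3,g_4): leading monomials are coprime, so the S-polynomial reduces to 0 (Buchberger's first criterion).
S(f_1,g_5): lcm = x_1x_2. S = -3/20x_2^2 - x_2 + 11/4x_3 - 11/4.
  leading term x_2^2: subtract (1)·g_4 from -3/20x_2^2 - x_2 + 11/4x_3 - 11/4 → 11/4x_3 - 11/4
  leading term x_3: subtract (11/4)·f_3 from 11/4x_3 - 11/4 → 0
  remainder 0.

S(f_2,g_5): lcm = x_1x_3. S = -3/20x_2x_3 + 3/20x_2 - 17/5x_3 + 17/5.
  leading term x_2x_3: subtract (-3/20x_2)·f_3 from -3/20x_2x_3 + 3/20x_2 - 17/5x_3 + 17/5 → -17/5x_3 + 17/5
  leading term x_3: subtract (-17/5)·f_3 from -17/5x_3 + 17/5 → 0
  remainder 0.

S(f_3,g_5): leading monomials are coprime, so the S-polynomial reduces to 0 (Buchberger's first criterion).
S(g_4,g_5): leading monomials are coprime, so the S-polynomial reduces to 0 (Buchberger's first criterion).
Every S-polynomial of the final basis reduces to 0, so we have a Gröbner basis.
Inter-reduce: drop elements whose leading term is divisible by another's, tail-reduce, and make monic.

G = {x_1 + 3/20x_2 + 1, x_2^2 + 20/3x_2, x_3 - 1}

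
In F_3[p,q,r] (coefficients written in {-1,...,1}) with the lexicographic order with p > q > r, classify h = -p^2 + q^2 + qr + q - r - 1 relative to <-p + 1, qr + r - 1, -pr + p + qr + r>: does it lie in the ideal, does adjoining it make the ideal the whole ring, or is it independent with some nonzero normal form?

-p^2 + q^2 + qr + q - r - 1 lies in I (it reduces to 0).

First compute the reduced Gröbner basis of I by Buchberger's algorithm.
f_1 = -p + 1, LT = p.
f_2 = qr + r - 1, LT = qr.
f_3 = -pr + p + qr + r, LT = pr.

S(f_1,f_2): leading monomials are coprime, so the S-polynomial reduces to 0 (Buchberger's first criterion).
S(f_1,f_3): lcm = pr. S = p + qr.
  leading term p: subtract (-1)·f_1 from p + qr → qr + 1
  leading term qr: subtract (1)·f_2 from qr + 1 → -r - 1
  leading term r: no divisor's leading term divides it; move -r to the remainder.
  leading term 1: no divisor's leading term divides it; move -1 to the remainder.
  remainder -r - 1 ≠ 0; add k_4 = -r - 1 to the basis.

S(f_2,f_3): lcm = pqr. S = pq + pr - p + q^2r + qr.
  leading term pq: subtract (-q)·f_1 from pq + pr - p + q^2r + qr → pr - p + q^2r + qr + q
  leading term pr: subtract (-r)·f_1 from pr - p + q^2r + qr + q → -p + q^2r + qr + q + r
  leading term p: subtract (1)·f_1 from -p + q^2r + qr + q + r → q^2r + qr + q + r - 1
  leading term q^2r: subtract (q)·f_2 from q^2r + qr + q + r - 1 → -q + r - 1
  leading term q: no divisor's leading term divides it; move -q to the remainder.
  leading term r: subtract (-1)·k_4 from r - 1 → 1
  leading term 1: no divisor's leading term divides it; move 1 to the remainder.
  remainder -q + 1 ≠ 0; add k_5 = -q + 1 to the basis.

S(f_1,k_4): leading monomials are coprime, so the S-polynomial reduces to 0 (Buchberger's first criterion).
S(f_2,k_4): lcm = qr. S = -q + r - 1.
  leading term q: subtract (1)·k_5 from -q + r - 1 → r + 1
  leading term r: subtract (-1)·k_4 from r + 1 → 0
  remainder 0.

S(f_3,k_4): lcm = pr. S = p - qr - r.
  leading term p: subtract (-1)·f_1 from p - qr - r → -qr - r + 1
  leading term qr: subtract (-1)·f_2 from -qr - r + 1 → 0
  remainder 0.

S(f_1,k_5): leading monomials are coprime, so the S-polynomial reduces to 0 (Buchberger's first criterion).
S(f_2,k_5): lcm = qr. S = -r - 1.
  leading term r: subtract (1)·k_4 from -r - 1 → 0
  remainder 0.

S(f_3,k_5): leading monomials are coprime, so the S-polynomial reduces to 0 (Buchberger's first criterion).
S(k_4,k_5): leading monomials are coprime, so the S-polynomial reduces to 0 (Buchberger's first criterion).
Every S-polynomial of the final basis reduces to 0, so we have a Gröbner basis.
Inter-reduce: drop elements whose leading term is divisible by another's, tail-reduce, and make monic.
Reduced Gröbner basis: {p - 1, q - 1, r + 1}.
Label its elements g_1 = p - 1, g_2 = q - 1, g_3 = r + 1.

Reduce h = -p^2 + q^2 + qr + q - r - 1 modulo G:
  leading term p^2: subtract (-p)·g_1 from -p^2 + q^2 + qr + q - r - 1 → -p + q^2 + qr + q - r - 1
  leading term p: subtract (-1)·g_1 from -p + q^2 + qr + q - r - 1 → q^2 + qr + q - r + 1
  leading term q^2: subtract (q)·g_2 from q^2 + qr + q - r + 1 → qr - q - r + 1
  leading term qr: subtract (r)·g_2 from qr - q - r + 1 → -q + 1
  leading term q: subtract (-1)·g_2 from -q + 1 → 0
  normal form = 0.
Since the normal form is 0, h ∈ I.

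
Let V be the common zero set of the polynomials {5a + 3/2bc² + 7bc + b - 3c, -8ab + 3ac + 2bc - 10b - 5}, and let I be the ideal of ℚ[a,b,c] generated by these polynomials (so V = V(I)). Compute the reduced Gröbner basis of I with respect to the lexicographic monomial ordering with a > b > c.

The reduced Gröbner basis is the canonical form of the ideal for this ordering.

f_1 = 5a + 3/2bc² + 7bc + b - 3c, LT = a.
f_2 = -8ab + 3ac + 2bc - 10b - 5, LT = ab.

S(f_1,f_2): lcm = ab. S = ⅜ac + 3/10b²c² + 7/5b²c + ⅕b² - 7/20bc - 5/4b - ⅝.
  reduce S modulo (f_1, f_2):
  remainder 3/10b²c² + 7/5b²c + ⅕b² - 9/80bc³ - 21/40bc² - 17/40bc - 5/4b + 9/40c² - ⅝ ≠ 0; add g_3 = 3/10b²c² + 7/5b²c + ⅕b² - 9/80bc³ - 21/40bc² - 17/40bc - 5/4b + 9/40c² - ⅝ to the basis.

The other S-polynomials (S(f_1,g_3), S(f_2,g_3)) all reduce to 0 modulo the current basis, so we have a Gröbner basis.
Inter-reduce: drop elements whose leading term is divisible by another's, tail-reduce, and make monic.

G = {a + 3/10bc² + 7/5bc + ⅕b - ⅗c, b²c² + 14/3b²c + ⅔b² - ⅜bc³ - 7/4bc² - 17/12bc - 25/6b + ¾c² - 25/12}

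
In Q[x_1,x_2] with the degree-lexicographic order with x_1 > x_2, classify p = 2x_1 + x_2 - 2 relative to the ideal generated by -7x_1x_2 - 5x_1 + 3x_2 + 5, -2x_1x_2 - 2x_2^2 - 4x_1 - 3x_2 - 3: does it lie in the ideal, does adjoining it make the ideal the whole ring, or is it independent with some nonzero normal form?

Adjoining 2x_1 + x_2 - 2 makes the ideal the whole ring: the system is inconsistent.

First compute the reduced Gröbner basis of I by Buchberger's algorithm.
f_1 = -7x_1x_2 - 5x_1 + 3x_2 + 5, LT = x_1x_2.
f_2 = -2x_1x_2 - 2x_2^2 - 4x_1 - 3x_2 - 3, LT = x_1x_2.

S(f_1,f_2): lcm = x_1x_2. S = -x_2^2 - 9/7x_1 - 27/14x_2 - 31/14.
  reduce S modulo (f_1, f_2):
  remainder -x_2^2 - 9/7x_1 - 27/14x_2 - 31/14 ≠ 0; add h_3 = -x_2^2 - 9/7x_1 - 27/14x_2 - 31/14 to the basis.

S(f_1,h_3): lcm = x_1x_2^2. S = -9/7x_1^2 - 17/14x_1x_2 - 3/7x_2^2 - 31/14x_1 - 5/7x_2.
  reduce S modulo (f_1, f_2, h_3):
  remainder -9/7x_1^2 - 39/49x_1 - 20/49x_2 + 4/49 ≠ 0; add h_4 = -9/7x_1^2 - 39/49x_1 - 20/49x_2 + 4/49 to the basis.

The other S-polynomials (S(f_2,h_3), S(f_1,h_4), S(f_2,h_4), S(h_3,h_4)) all reduce to 0 modulo the current basis, so we have a Gröbner basis.
Inter-reduce: drop elements whose leading term is divisible by another's, tail-reduce, and make monic.
Reduced Gröbner basis: {x_1^2 + 13/21x_1 + 20/63x_2 - 4/63, x_1x_2 + 5/7x_1 - 3/7x_2 - 5/7, x_2^2 + 9/7x_1 + 27/14x_2 + 31/14}.
Label its elements g_1 = x_1^2 + 13/21x_1 + 20/63x_2 - 4/63, g_2 = x_1x_2 + 5/7x_1 - 3/7x_2 - 5/7, g_3 = x_2^2 + 9/7x_1 + 27/14x_2 + 31/14.

Reduce p = 2x_1 + x_2 - 2 modulo G:
  leading term x_1: no divisor's leading term divides it; move 2x_1 to the remainder.
  leading term x_2: no divisor's leading term divides it; move x_2 to the remainder.
  leading term 1: no divisor's leading term divides it; move -2 to the remainder.
  normal form = 2x_1 + x_2 - 2.
The normal form is nonzero, so p ∉ I. Since p minus its normal form lies in I, I + (p) = I + (r) where r = 2x_1 + x_2 - 2; decide whether this ideal is the whole ring.
Run Buchberger on G together with r (pairs among the g_i already reduce to 0 since G is a Gröbner basis):
g_1 = x_1^2 + 13/21x_1 + 20/63x_2 - 4/63, LT = x_1^2.
g_2 = x_1x_2 + 5/7x_1 - 3/7x_2 - 5/7, LT = x_1x_2.
g_3 = x_2^2 + 9/7x_1 + 27/14x_2 + 31/14, LT = x_2^2.
r = 2x_1 + x_2 - 2, LT = x_1.

S(g_1,r): lcm = x_1^2. S = -1/2x_1x_2 + 34/21x_1 + 20/63x_2 - 4/63.
  reduce S modulo (g_1, g_2, g_3, r):
  remainder -223/252x_2 + 14/9 ≠ 0; add m_5 = -223/252x_2 + 14/9 to the basis.

S(g_2,r): lcm = x_1x_2. S = -1/2x_2^2 + 5/7x_1 + 4/7x_2 - 5/7.
  reduce S modulo (g_1, g_2, g_3, r, m_5):
  remainder 2905/892 ≠ 0; add m_6 = 2905/892 to the basis.

The other S-polynomials (S(g_1,g_2), S(g_1,g_3), S(g_2,g_3), S(g_3,r), S(g_1,m_5), S(g_2,m_5), S(g_3,m_5), S(r,m_5), S(g_1,m_6), S(g_2,m_6), S(g_3,m_6), S(r,m_6), S(m_5,m_6)) all reduce to 0 modulo the current basis, so we have a Gröbner basis.
Inter-reduce: drop elements whose leading term is divisible by another's, tail-reduce, and make monic.
Reduced Gröbner basis: {1}.
The reduced Gröbner basis of I + (p) is {1}: the ideal is the whole ring, so the enlarged system has no common solution — adjoining p is inconsistent.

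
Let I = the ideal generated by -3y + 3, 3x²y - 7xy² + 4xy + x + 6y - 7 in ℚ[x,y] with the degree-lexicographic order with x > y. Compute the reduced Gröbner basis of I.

G = {x² - ⅔x - ⅓, y - 1}

f_1 = -3y + 3, LT = y.
f_2 = 3x²y - 7xy² + 4xy + x + 6y - 7, LT = x²y.

S(f_1,f_2): lcm = x²y. S = 7/3xy² - x² - 4/3xy - ⅓x - 2y + 7/3.
  reduce S modulo (f_1, f_2):
  remainder -x² + ⅔x + ⅓ ≠ 0; add g_3 = -x² + ⅔x + ⅓ to the basis.

The other S-polynomials (S(f_1,g_3), S(f_2,g_3)) all reduce to 0 modulo the current basis, so we have a Gröbner basis.
Inter-reduce: drop elements whose leading term is divisible by another's, tail-reduce, and make monic.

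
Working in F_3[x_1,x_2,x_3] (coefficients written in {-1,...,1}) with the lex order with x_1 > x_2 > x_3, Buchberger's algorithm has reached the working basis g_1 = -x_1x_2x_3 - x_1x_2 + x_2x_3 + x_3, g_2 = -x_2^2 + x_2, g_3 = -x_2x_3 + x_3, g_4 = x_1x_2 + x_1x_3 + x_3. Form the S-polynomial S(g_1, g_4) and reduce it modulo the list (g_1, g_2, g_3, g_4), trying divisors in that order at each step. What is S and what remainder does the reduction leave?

lcm(LM(g_1), LM(g_4)) = x_1x_2x_3.
S = (lcm/LT(g_1))·g_1 − (lcm/LT(g_4))·g_4 = x_1x_2 - x_1x_3^2 - x_2x_3 - x_3^2 - x_3.
Reduce S modulo (g_1, g_2, g_3, g_4) in that order:
  leading term x_1x_2: subtract (1)·g_4 from x_1x_2 - x_1x_3^2 - x_2x_3 - x_3^2 - x_3 → -x_1x_3^2 - x_1x_3 - x_2x_3 - x_3^2 + x_3
  leading term x_1x_3^2: no divisor's leading term divides it; move -x_1x_3^2 to the remainder.
  leading term x_1x_3: no divisor's leading term divides it; move -x_1x_3 to the remainder.
  leading term x_2x_3: subtract (1)·g_3 from -x_2x_3 - x_3^2 + x_3 → -x_3^2
  leading term x_3^2: no divisor's leading term divides it; move -x_3^2 to the remainder.
The remainder -x_1x_3^2 - x_1x_3 - x_3^2 is nonzero, so it would be added as the next basis element.

S(g_1, g_4) = x_1x_2 - x_1x_3^2 - x_2x_3 - x_3^2 - x_3; remainder on division = -x_1x_3^2 - x_1x_3 - x_3^2.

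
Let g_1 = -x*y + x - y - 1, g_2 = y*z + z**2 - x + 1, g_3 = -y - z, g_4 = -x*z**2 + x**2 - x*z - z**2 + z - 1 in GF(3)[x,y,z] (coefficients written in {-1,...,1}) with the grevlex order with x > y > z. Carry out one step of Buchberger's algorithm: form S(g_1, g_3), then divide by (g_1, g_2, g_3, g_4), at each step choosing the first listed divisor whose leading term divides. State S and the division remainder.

lcm(LM(g_1), LM(g_3)) = x*y.
S = (lcm/LT(g_1))·g_1 − (lcm/LT(g_3))·g_3 = -x*z - x + y + 1.
Reduce S modulo (g_1, g_2, g_3, g_4) in that order:
  leading term x*z: no divisor's leading term divides it; move -x*z to the remainder.
  leading term x: no divisor's leading term divides it; move -x to the remainder.
  leading term y: subtract (-1)·g_3 from y + 1 → -z + 1
  leading term z: no divisor's leading term divides it; move -z to the remainder.
  leading term 1: no divisor's leading term divides it; move 1 to the remainder.
The remainder -x*z - x - z + 1 is nonzero, so it would be added as the next basis element.

S(g_1, g_3) = -x*z - x + y + 1; remainder on division = -x*z - x - z + 1.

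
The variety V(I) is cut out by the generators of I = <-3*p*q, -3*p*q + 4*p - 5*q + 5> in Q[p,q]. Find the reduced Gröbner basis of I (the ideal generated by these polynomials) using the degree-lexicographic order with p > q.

G = {q**2 - q, p - 5/4*q + 5/4}

The reduced Gröbner basis is the canonical form of the ideal for this ordering.

f_1 = -3*p*q, LT = p*q.
f_2 = -3*p*q + 4*p - 5*q + 5, LT = p*q.

S(f_1,f_2): lcm = p*q. S = 4/3*p - 5/3*q + 5/3.
  leading term p: no divisor's leading term divides it; move 4/3*p to the remainder.
  leading term q: no divisor's leading term divides it; move -5/3*q to the remainder.
  leading term 1: no divisor's leading term divides it; move 5/3 to the remainder.
  remainder 4/3*p - 5/3*q + 5/3 ≠ 0; add g_3 = 4/3*p - 5/3*q + 5/3 to the basis.

S(f_1,g_3): lcm = p*q. S = 5/4*q**2 - 5/4*q.
  leading term q**2: no divisor's leading term divides it; move 5/4*q**2 to the remainder.
  leading term q: no divisor's leading term divides it; move -5/4*q to the remainder.
  remainder 5/4*q**2 - 5/4*q ≠ 0; add g_4 = 5/4*q**2 - 5/4*q to the basis.

S(f_2,g_3): lcm = p*q. S = 5/4*q**2 - 4/3*p + 5/12*q - 5/3.
  leading term q**2: subtract (1)·g_4 from 5/4*q**2 - 4/3*p + 5/12*q - 5/3 → -4/3*p + 5/3*q - 5/3
  leading term p: subtract (-1)·g_3 from -4/3*p + 5/3*q - 5/3 → 0
  remainder 0.

S(f_1,g_4): lcm = p*q**2. S = p*q.
  leading term p*q: subtract (-1/3)·f_1 from p*q → 0
  remainder 0.

S(f_2,g_4): lcm = p*q**2. S = -1/3*p*q + 5/3*q**2 - 5/3*q.
  leading term p*q: subtract (1/9)·f_1 from -1/3*p*q + 5/3*q**2 - 5/3*q → 5/3*q**2 - 5/3*q
  leading term q**2: subtract (4/3)·g_4 from 5/3*q**2 - 5/3*q → 0
  remainder 0.

S(g_3,g_4): leading monomials are coprime, so the S-polynomial reduces to 0 (Buchberger's first criterion).
Every S-polynomial of the final basis reduces to 0, so we have a Gröbner basis.
Inter-reduce: drop elements whose leading term is divisible by another's, tail-reduce, and make monic.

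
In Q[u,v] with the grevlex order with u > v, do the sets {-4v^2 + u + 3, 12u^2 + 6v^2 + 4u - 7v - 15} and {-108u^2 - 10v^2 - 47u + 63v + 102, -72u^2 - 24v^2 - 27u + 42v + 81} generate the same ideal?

For a fixed monomial order, each ideal has a unique reduced Gröbner basis; comparing bases decides equality.
Buchberger on the first generating set:
f_1 = -4v^2 + u + 3, LT = v^2.
f_2 = 12u^2 + 6v^2 + 4u - 7v - 15, LT = u^2.

S(f_1,f_2): leading monomials are coprime, so the S-polynomial reduces to 0 (Buchberger's first criterion).
Every S-polynomial of the final basis reduces to 0, so we have a Gröbner basis.
Inter-reduce: drop elements whose leading term is divisible by another's, tail-reduce, and make monic.
Reduced Gröbner basis: {u^2 + 11/24u - 7/12v - 7/8, v^2 - 1/4u - 3/4}.

Buchberger on the second generating set:
h_1 = -108u^2 - 10v^2 - 47u + 63v + 102, LT = u^2.
h_2 = -72u^2 - 24v^2 - 27u + 42v + 81, LT = u^2.

S(h_1,h_2): lcm = u^2. S = -13/54v^2 + 13/216u + 13/72.
  leading term v^2: no divisor's leading term divides it; move -13/54v^2 to the remainder.
  leading term u: no divisor's leading term divides it; move 13/216u to the remainder.
  leading term 1: no divisor's leading term divides it; move 13/72 to the remainder.
  remainder -13/54v^2 + 13/216u + 13/72 ≠ 0; add k_3 = -13/54v^2 + 13/216u + 13/72 to the basis.

S(h_1,k_3): leading monomials are coprime, so the S-polynomial reduces to 0 (Buchberger's first criterion).
S(h_2,k_3): leading monomials are coprime, so the S-polynomial reduces to 0 (Buchberger's first criterion).
Every S-polynomial of the final basis reduces to 0, so we have a Gröbner basis.
Inter-reduce: drop elements whose leading term is divisible by another's, tail-reduce, and make monic.
Reduced Gröbner basis: {u^2 + 11/24u - 7/12v - 7/8, v^2 - 1/4u - 3/4}.

These coincide, so the ideals are equal.

Yes, the ideals are equal.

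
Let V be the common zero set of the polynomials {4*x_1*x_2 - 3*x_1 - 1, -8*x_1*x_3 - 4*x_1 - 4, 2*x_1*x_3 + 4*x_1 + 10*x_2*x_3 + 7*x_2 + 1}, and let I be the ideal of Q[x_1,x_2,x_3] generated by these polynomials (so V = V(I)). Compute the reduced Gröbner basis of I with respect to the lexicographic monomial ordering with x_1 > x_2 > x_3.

G = {x_1 - 5/3*x_3**2 + 1/2*x_3 + 7/6, x_2 + 1/2*x_3 - 1/2, x_3**3 + 1/5*x_3**2 - 17/20*x_3 - 1/20}

Buchberger's algorithm terminates because the ascending chain of leading-term ideals stabilizes.

f_1 = 4*x_1*x_2 - 3*x_1 - 1, LT = x_1*x_2.
f_2 = -8*x_1*x_3 - 4*x_1 - 4, LT = x_1*x_3.
f_3 = 2*x_1*x_3 + 4*x_1 + 10*x_2*x_3 + 7*x_2 + 1, LT = x_1*x_3.

S(f_1,f_2): lcm = x_1*x_2*x_3. S = -1/2*x_1*x_2 - 3/4*x_1*x_3 - 1/2*x_2 - 1/4*x_3.
  leading term x_1*x_2: subtract (-1/8)·f_1 from -1/2*x_1*x_2 - 3/4*x_1*x_3 - 1/2*x_2 - 1/4*x_3 → -3/4*x_1*x_3 - 3/8*x_1 - 1/2*x_2 - 1/4*x_3 - 1/8
  leading term x_1*x_3: subtract (3/32)·f_2 from -3/4*x_1*x_3 - 3/8*x_1 - 1/2*x_2 - 1/4*x_3 - 1/8 → -1/2*x_2 - 1/4*x_3 + 1/4
  leading term x_2: no divisor's leading term divides it; move -1/2*x_2 to the remainder.
  leading term x_3: no divisor's leading term divides it; move -1/4*x_3 to the remainder.
  leading term 1: no divisor's leading term divides it; move 1/4 to the remainder.
  remainder -1/2*x_2 - 1/4*x_3 + 1/4 ≠ 0; add g_4 = -1/2*x_2 - 1/4*x_3 + 1/4 to the basis.

S(f_1,f_3): lcm = x_1*x_2*x_3. S = -2*x_1*x_2 - 3/4*x_1*x_3 - 5*x_2**2*x_3 - 7/2*x_2**2 - 1/2*x_2 - 1/4*x_3.
  leading term x_1*x_2: subtract (-1/2)·f_1 from -2*x_1*x_2 - 3/4*x_1*x_3 - 5*x_2**2*x_3 - 7/2*x_2**2 - 1/2*x_2 - 1/4*x_3 → -3/4*x_1*x_3 - 3/2*x_1 - 5*x_2**2*x_3 - 7/2*x_2**2 - 1/2*x_2 - 1/4*x_3 - 1/2
  leading term x_1*x_3: subtract (3/32)·f_2 from -3/4*x_1*x_3 - 3/2*x_1 - 5*x_2**2*x_3 - 7/2*x_2**2 - 1/2*x_2 - 1/4*x_3 - 1/2 → -9/8*x_1 - 5*x_2**2*x_3 - 7/2*x_2**2 - 1/2*x_2 - 1/4*x_3 - 1/8
  leading term x_1: no divisor's leading term divides it; move -9/8*x_1 to the remainder.
  leading term x_2**2*x_3: subtract (10*x_2*x_3)·g_4 from -5*x_2**2*x_3 - 7/2*x_2**2 - 1/2*x_2 - 1/4*x_3 - 1/8 → -7/2*x_2**2 + 5/2*x_2*x_3**2 - 5/2*x_2*x_3 - 1/2*x_2 - 1/4*x_3 - 1/8
  leading term x_2**2: subtract (7*x_2)·g_4 from -7/2*x_2**2 + 5/2*x_2*x_3**2 - 5/2*x_2*x_3 - 1/2*x_2 - 1/4*x_3 - 1/8 → 5/2*x_2*x_3**2 - 3/4*x_2*x_3 - 9/4*x_2 - 1/4*x_3 - 1/8
  leading term x_2*x_3**2: subtract (-5*x_3**2)·g_4 from 5/2*x_2*x_3**2 - 3/4*x_2*x_3 - 9/4*x_2 - 1/4*x_3 - 1/8 → -3/4*x_2*x_3 - 9/4*x_2 - 5/4*x_3**3 + 5/4*x_3**2 - 1/4*x_3 - 1/8
  leading term x_2*x_3: subtract (3/2*x_3)·g_4 from -3/4*x_2*x_3 - 9/4*x_2 - 5/4*x_3**3 + 5/4*x_3**2 - 1/4*x_3 - 1/8 → -9/4*x_2 - 5/4*x_3**3 + 13/8*x_3**2 - 5/8*x_3 - 1/8
  leading term x_2: subtract (9/2)·g_4 from -9/4*x_2 - 5/4*x_3**3 + 13/8*x_3**2 - 5/8*x_3 - 1/8 → -5/4*x_3**3 + 13/8*x_3**2 + 1/2*x_3 - 5/4
  leading term x_3**3: no divisor's leading term divides it; move -5/4*x_3**3 to the remainder.
  leading term x_3**2: no divisor's leading term divides it; move 13/8*x_3**2 to the remainder.
  leading term x_3: no divisor's leading term divides it; move 1/2*x_3 to the remainder.
  leading term 1: no divisor's leading term divides it; move -5/4 to the remainder.
  remainder -9/8*x_1 - 5/4*x_3**3 + 13/8*x_3**2 + 1/2*x_3 - 5/4 ≠ 0; add g_5 = -9/8*x_1 - 5/4*x_3**3 + 13/8*x_3**2 + 1/2*x_3 - 5/4 to the basis.

S(f_2,f_3): lcm = x_1*x_3. S = -3/2*x_1 - 5*x_2*x_3 - 7/2*x_2.
  leading term x_1: subtract (4/3)·g_5 from -3/2*x_1 - 5*x_2*x_3 - 7/2*x_2 → -5*x_2*x_3 - 7/2*x_2 + 5/3*x_3**3 - 13/6*x_3**2 - 2/3*x_3 + 5/3
  leading term x_2*x_3: subtract (10*x_3)·g_4 from -5*x_2*x_3 - 7/2*x_2 + 5/3*x_3**3 - 13/6*x_3**2 - 2/3*x_3 + 5/3 → -7/2*x_2 + 5/3*x_3**3 + 1/3*x_3**2 - 19/6*x_3 + 5/3
  leading term x_2: subtract (7)·g_4 from -7/2*x_2 + 5/3*x_3**3 + 1/3*x_3**2 - 19/6*x_3 + 5/3 → 5/3*x_3**3 + 1/3*x_3**2 - 17/12*x_3 - 1/12
  leading term x_3**3: no divisor's leading term divides it; move 5/3*x_3**3 to the remainder.
  leading term x_3**2: no divisor's leading term divides it; move 1/3*x_3**2 to the remainder.
  leading term x_3: no divisor's leading term divides it; move -17/12*x_3 to the remainder.
  leading term 1: no divisor's leading term divides it; move -1/12 to the remainder.
  remainder 5/3*x_3**3 + 1/3*x_3**2 - 17/12*x_3 - 1/12 ≠ 0; add g_6 = 5/3*x_3**3 + 1/3*x_3**2 - 17/12*x_3 - 1/12 to the basis.

The other S-polynomials (S(f_1,g_4), S(f_2,g_4), S(f_3,g_4), S(f_1,g_5), S(f_2,g_5), S(f_3,g_5), S(g_4,g_5), S(f_1,g_6), S(f_2,g_6), S(f_3,g_6), S(g_4,g_6), S(g_5,g_6)) all reduce to 0 modulo the current basis, so we have a Gröbner basis.
Inter-reduce: drop elements whose leading term is divisible by another's, tail-reduce, and make monic.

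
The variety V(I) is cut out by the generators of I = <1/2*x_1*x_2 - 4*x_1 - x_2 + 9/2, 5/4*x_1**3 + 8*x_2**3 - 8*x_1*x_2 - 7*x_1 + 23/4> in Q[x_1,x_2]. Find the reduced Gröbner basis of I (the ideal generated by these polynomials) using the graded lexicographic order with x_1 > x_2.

G = {x_2**4 - 8*x_2**3 + 35/32*x_1**2 - 2*x_2**2 + 35/16*x_1 + 295/32*x_2 - 7/2, x_1**3 + 32/5*x_2**3 - 284/5*x_1 - 64/5*x_2 + 311/5, x_1*x_2 - 8*x_1 - 2*x_2 + 9}

f_1 = 1/2*x_1*x_2 - 4*x_1 - x_2 + 9/2, LT = x_1*x_2.
f_2 = 5/4*x_1**3 + 8*x_2**3 - 8*x_1*x_2 - 7*x_1 + 23/4, LT = x_1**3.

S(f_1,f_2): lcm = x_1**3*x_2. S = -32/5*x_2**4 - 8*x_1**3 - 2*x_1**2*x_2 + 32/5*x_1*x_2**2 + 9*x_1**2 + 28/5*x_1*x_2 - 23/5*x_2.
  reduce S modulo (f_1, f_2):
  remainder -32/5*x_2**4 + 256/5*x_2**3 - 7*x_1**2 + 64/5*x_2**2 - 14*x_1 - 59*x_2 + 112/5 ≠ 0; add g_3 = -32/5*x_2**4 + 256/5*x_2**3 - 7*x_1**2 + 64/5*x_2**2 - 14*x_1 - 59*x_2 + 112/5 to the basis.

The other S-polynomials (S(f_1,g_3), S(f_2,g_3)) all reduce to 0 modulo the current basis, so we have a Gröbner basis.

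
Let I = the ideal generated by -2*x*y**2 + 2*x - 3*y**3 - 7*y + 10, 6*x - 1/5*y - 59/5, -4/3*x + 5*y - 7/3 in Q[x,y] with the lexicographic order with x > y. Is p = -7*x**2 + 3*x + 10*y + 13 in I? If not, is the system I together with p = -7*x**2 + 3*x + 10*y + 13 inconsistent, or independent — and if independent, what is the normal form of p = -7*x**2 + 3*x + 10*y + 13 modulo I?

Adjoining -7*x**2 + 3*x + 10*y + 13 makes the ideal the whole ring: the system is inconsistent.

First compute the reduced Gröbner basis of I by Buchberger's algorithm.
f_1 = -2*x*y**2 + 2*x - 3*y**3 - 7*y + 10, LT = x*y**2.
f_2 = 6*x - 1/5*y - 59/5, LT = x.
f_3 = -4/3*x + 5*y - 7/3, LT = x.

S(f_1,f_2): lcm = x*y**2. S = -x + 23/15*y**3 + 59/30*y**2 + 7/2*y - 5.
  leading term x: subtract (-1/6)·f_2 from -x + 23/15*y**3 + 59/30*y**2 + 7/2*y - 5 → 23/15*y**3 + 59/30*y**2 + 52/15*y - 209/30
  leading term y**3: no divisor's leading term divides it; move 23/15*y**3 to the remainder.
  leading term y**2: no divisor's leading term divides it; move 59/30*y**2 to the remainder.
  leading term y: no divisor's leading term divides it; move 52/15*y to the remainder.
  leading term 1: no divisor's leading term divides it; move -209/30 to the remainder.
  remainder 23/15*y**3 + 59/30*y**2 + 52/15*y - 209/30 ≠ 0; add h_4 = 23/15*y**3 + 59/30*y**2 + 52/15*y - 209/30 to the basis.

S(f_1,f_3): lcm = x*y**2. S = -x + 21/4*y**3 - 7/4*y**2 + 7/2*y - 5.
  leading term x: subtract (-1/6)·f_2 from -x + 21/4*y**3 - 7/4*y**2 + 7/2*y - 5 → 21/4*y**3 - 7/4*y**2 + 52/15*y - 209/30
  leading term y**3: subtract (315/92)·h_4 from 21/4*y**3 - 7/4*y**2 + 52/15*y - 209/30 → -1561/184*y**2 - 2899/345*y + 46607/2760
  leading term y**2: no divisor's leading term divides it; move -1561/184*y**2 to the remainder.
  leading term y: no divisor's leading term divides it; move -2899/345*y to the remainder.
  leading term 1: no divisor's leading term divides it; move 46607/2760 to the remainder.
  remainder -1561/184*y**2 - 2899/345*y + 46607/2760 ≠ 0; add h_5 = -1561/184*y**2 - 2899/345*y + 46607/2760 to the basis.

S(f_2,f_3): lcm = x. S = 223/60*y - 223/60.
  leading term y: no divisor's leading term divides it; move 223/60*y to the remainder.
  leading term 1: no divisor's leading term divides it; move -223/60 to the remainder.
  remainder 223/60*y - 223/60 ≠ 0; add h_6 = 223/60*y - 223/60 to the basis.

S(f_1,h_4): lcm = x*y**3. S = -59/46*x*y**2 - 75/23*x*y + 209/46*x + 3/2*y**4 + 7/2*y**2 - 5*y.
  leading term x*y**2: subtract (59/92)·f_1 from -59/46*x*y**2 - 75/23*x*y + 209/46*x + 3/2*y**4 + 7/2*y**2 - 5*y → -75/23*x*y + 75/23*x + 3/2*y**4 + 177/92*y**3 + 7/2*y**2 - 47/92*y - 295/46
  leading term x*y: subtract (-25/46*y)·f_2 from -75/23*x*y + 75/23*x + 3/2*y**4 + 177/92*y**3 + 7/2*y**2 - 47/92*y - 295/46 → 75/23*x + 3/2*y**4 + 177/92*y**3 + 78/23*y**2 - 637/92*y - 295/46
  leading term x: subtract (25/46)·f_2 from 75/23*x + 3/2*y**4 + 177/92*y**3 + 78/23*y**2 - 637/92*y - 295/46 → 3/2*y**4 + 177/92*y**3 + 78/23*y**2 - 627/92*y
  leading term y**4: subtract (45/46*y)·h_4 from 3/2*y**4 + 177/92*y**3 + 78/23*y**2 - 627/92*y → 0
  remainder 0.

S(f_2,h_4): leading monomials are coprime, so the S-polynomial reduces to 0 (Buchberger's first criterion).
S(f_3,h_4): leading monomials are coprime, so the S-polynomial reduces to 0 (Buchberger's first criterion).
S(f_1,h_5): lcm = x*y**2. S = -104/105*x*y + 104/105*x + 3/2*y**3 + 7/2*y - 5.
  leading term x*y: subtract (-52/315*y)·f_2 from -104/105*x*y + 104/105*x + 3/2*y**3 + 7/2*y - 5 → 104/105*x + 3/2*y**3 - 52/1575*y**2 + 4889/3150*y - 5
  leading term x: subtract (52/315)·f_2 from 104/105*x + 3/2*y**3 - 52/1575*y**2 + 4889/3150*y - 5 → 3/2*y**3 - 52/1575*y**2 + 4993/3150*y - 4807/1575
  leading term y**3: subtract (45/46)·h_4 from 3/2*y**3 - 52/1575*y**2 + 4993/3150*y - 4807/1575 → -283559/144900*y**2 - 130861/72450*y + 545281/144900
  leading term y**2: subtract (567118/2458575)·h_5 from -283559/144900*y**2 - 130861/72450*y + 545281/144900 → 43681/330750*y - 43681/330750
  leading term y: subtract (87362/2458575)·h_6 from 43681/330750*y - 43681/330750 → 0
  remainder 0.

S(f_2,h_5): leading monomials are coprime, so the S-polynomial reduces to 0 (Buchberger's first criterion).
S(f_3,h_5): leading monomials are coprime, so the S-polynomial reduces to 0 (Buchberger's first criterion).
S(h_4,h_5): lcm = y**3. S = 1411/4830*y**2 + 10267/2415*y - 209/46.
  leading term y**2: subtract (-5644/163905)·h_5 from 1411/4830*y**2 + 10267/2415*y - 209/46 → 43681/11025*y - 43681/11025
  leading term y: subtract (174724/163905)·h_6 from 43681/11025*y - 43681/11025 → 0
  remainder 0.

S(f_1,h_6): lcm = x*y**2. S = x*y - x + 3/2*y**3 + 7/2*y - 5.
  leading term x*y: subtract (1/6*y)·f_2 from x*y - x + 3/2*y**3 + 7/2*y - 5 → -x + 3/2*y**3 + 1/30*y**2 + 82/15*y - 5
  leading term x: subtract (-1/6)·f_2 from -x + 3/2*y**3 + 1/30*y**2 + 82/15*y - 5 → 3/2*y**3 + 1/30*y**2 + 163/30*y - 209/30
  leading term y**3: subtract (45/46)·h_4 from 3/2*y**3 + 1/30*y**2 + 163/30*y - 209/30 → -2609/1380*y**2 + 1409/690*y - 209/1380
  leading term y**2: subtract (5218/23415)·h_5 from -2609/1380*y**2 + 1409/690*y - 209/1380 → 12331/3150*y - 12331/3150
  leading term y: subtract (24662/23415)·h_6 from 12331/3150*y - 12331/3150 → 0
  remainder 0.

S(f_2,h_6): leading monomials are coprime, so the S-polynomial reduces to 0 (Buchberger's first criterion).
S(f_3,h_6): leading monomials are coprime, so the S-polynomial reduces to 0 (Buchberger's first criterion).
S(h_4,h_6): lcm = y**3. S = 105/46*y**2 + 52/23*y - 209/46.
  leading term y**2: subtract (-60/223)·h_5 from 105/46*y**2 + 52/23*y - 209/46 → 0
  remainder 0.

S(h_5,h_6): lcm = y**2. S = 209/105*y - 209/105.
  leading term y: subtract (836/1561)·h_6 from 209/105*y - 209/105 → 0
  remainder 0.

Every S-polynomial of the final basis reduces to 0, so we have a Gröbner basis.
Inter-reduce: drop elements whose leading term is divisible by another's, tail-reduce, and make monic.
Reduced Gröbner basis: {x - 2, y - 1}.
Label its elements g_1 = x - 2, g_2 = y - 1.

Reduce p = -7*x**2 + 3*x + 10*y + 13 modulo G:
  leading term x**2: subtract (-7*x)·g_1 from -7*x**2 + 3*x + 10*y + 13 → -11*x + 10*y + 13
  leading term x: subtract (-11)·g_1 from -11*x + 10*y + 13 → 10*y - 9
  leading term y: subtract (10)·g_2 from 10*y - 9 → 1
  leading term 1: no divisor's leading term divides it; move 1 to the remainder.
  normal form = 1.
The normal form is nonzero, so p ∉ I. Since p minus its normal form lies in I, I + (p) = I + (r) where r = 1; decide whether this ideal is the whole ring.
Here r = 1 is a nonzero constant, hence a unit: 1 ∈ I + (p), the Gröbner basis of I + (p) is {1}, and the enlarged system has no common solution — adjoining p is inconsistent.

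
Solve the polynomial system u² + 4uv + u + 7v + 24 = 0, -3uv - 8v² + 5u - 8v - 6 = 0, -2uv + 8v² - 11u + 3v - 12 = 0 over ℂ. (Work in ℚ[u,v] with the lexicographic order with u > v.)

Compute a lex Gröbner basis by Buchberger's algorithm.
f_1 = u² + 4uv + u + 7v + 24, LT = u².
f_2 = -3uv + 5u - 8v² - 8v - 6, LT = uv.
f_3 = -2uv - 11u + 8v² + 3v - 12, LT = uv.

S(f_1,f_2): lcm = u²v. S = 5/3u² + 4/3uv² - 5/3uv - 2u + 7v² + 24v.
  reduce S modulo (f_1, f_2, f_3):
  remainder -374/27u - 32/9v³ + 533/27v² + 701/27v - 250/9 ≠ 0; add h_4 = -374/27u - 32/9v³ + 533/27v² + 701/27v - 250/9 to the basis.

S(f_1,f_3): lcm = u²v. S = -11/2u² + 8uv² + 5/2uv - 6u + 7v² + 24v.
  reduce S modulo (f_1, f_2, f_3, h_4):
  remainder -6992/187v³ - 9751/374v² + 11755/187v - 12924/187 ≠ 0; add h_5 = -6992/187v³ - 9751/374v² + 11755/187v - 12924/187 to the basis.

S(f_2,f_3): lcm = uv. S = -43/6u + 20/3v² + 25/6v - 4.
  reduce S modulo (f_1, f_2, f_3, h_4, h_5):
  remainder -4221/874v² - 10791/1748v + 6093/874 ≠ 0; add h_6 = -4221/874v² - 10791/1748v + 6093/874 to the basis.

S(f_1,h_4): lcm = u². S = -48/187uv³ + 533/374uv² + 2197/374uv - 188/187u + 7v + 24.
  reduce S modulo (f_1, f_2, f_3, h_4, h_5, h_6):
  remainder -4469775/1639624v - 4469775/819812 ≠ 0; add h_7 = -4469775/1639624v - 4469775/819812 to the basis.

The other S-polynomials (S(f_2,h_4), S(f_3,h_4), S(f_1,h_5), S(f_2,h_5), S(f_3,h_5), S(h_4,h_5), S(f_1,h_6), S(f_2,h_6), S(f_3,h_6), S(h_4,h_6), S(h_5,h_6), S(f_1,h_7), S(f_2,h_7), S(f_3,h_7), S(h_4,h_7), S(h_5,h_7), S(h_6,h_7)) all reduce to 0 modulo the current basis, so we have a Gröbner basis.
Inter-reduce: drop elements whose leading term is divisible by another's, tail-reduce, and make monic.
Reduced Gröbner basis: {u - 2, v + 2}.

Elimination: the polynomial v + 2 lies in the elimination ideal for v, so v ∈ {-2}. For each such v, the remaining basis elements (now univariate) give the rest of the solution.
  v = -2: the earlier basis element becomes u - 2 = 0, giving u = 2 — point (2, -2).

{(2, -2)}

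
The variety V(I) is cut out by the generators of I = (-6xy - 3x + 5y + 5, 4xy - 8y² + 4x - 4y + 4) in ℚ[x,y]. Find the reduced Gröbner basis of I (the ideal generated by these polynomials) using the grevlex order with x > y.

G = {x² + 2x - 5/3y - 5/3, xy + ½x - ⅚y - ⅚, y² - ¼x + 1/12y - 11/12}

f_1 = -6xy - 3x + 5y + 5, LT = xy.
f_2 = 4xy - 8y² + 4x - 4y + 4, LT = xy.

S(f_1,f_2): lcm = xy. S = 2y² - ½x + ⅙y - 11/6.
  leading term y²: no divisor's leading term divides it; move 2y² to the remainder.
  leading term x: no divisor's leading term divides it; move -½x to the remainder.
  leading term y: no divisor's leading term divides it; move ⅙y to the remainder.
  leading term 1: no divisor's leading term divides it; move -11/6 to the remainder.
  remainder 2y² - ½x + ⅙y - 11/6 ≠ 0; add g_3 = 2y² - ½x + ⅙y - 11/6 to the basis.

S(f_1,g_3): lcm = xy². S = ¼x² + 5/12xy - ⅚y² + 11/12x - ⅚y.
  leading term x²: no divisor's leading term divides it; move ¼x² to the remainder.
  leading term xy: subtract (-5/72)·f_1 from 5/12xy - ⅚y² + 11/12x - ⅚y → -⅚y² + 17/24x - 35/72y + 25/72
  leading term y²: subtract (-5/12)·g_3 from -⅚y² + 17/24x - 35/72y + 25/72 → ½x - 5/12y - 5/12
  leading term x: no divisor's leading term divides it; move ½x to the remainder.
  leading term y: no divisor's leading term divides it; move -5/12y to the remainder.
  leading term 1: no divisor's leading term divides it; move -5/12 to the remainder.
  remainder ¼x² + ½x - 5/12y - 5/12 ≠ 0; add g_4 = ¼x² + ½x - 5/12y - 5/12 to the basis.

The other S-polynomials (S(f_2,g_3), S(f_1,g_4), S(f_2,g_4), S(g_3,g_4)) all reduce to 0 modulo the current basis, so we have a Gröbner basis.
Inter-reduce: drop elements whose leading term is divisible by another's, tail-reduce, and make monic.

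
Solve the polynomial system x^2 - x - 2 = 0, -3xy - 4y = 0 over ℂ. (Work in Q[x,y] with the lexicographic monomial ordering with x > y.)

{(-1, 0), (2, 0)}

Compute a lex Gröbner basis by Buchberger's algorithm.
f_1 = x^2 - x - 2, LT = x^2.
f_2 = -3xy - 4y, LT = xy.

S(f_1,f_2): lcm = x^2y. S = -7/3xy - 2y.
  leading term xy: subtract (7/9)·f_2 from -7/3xy - 2y → 10/9y
  leading term y: no divisor's leading term divides it; move 10/9y to the remainder.
  remainder 10/9y ≠ 0; add h_3 = 10/9y to the basis.

The other S-polynomials (S(f_1,h_3), S(f_2,h_3)) all reduce to 0 modulo the current basis, so we have a Gröbner basis.
Inter-reduce: drop elements whose leading term is divisible by another's, tail-reduce, and make monic.
Reduced Gröbner basis: {x^2 - x - 2, y}.

Since the basis is lex-ordered, y is univariate in y. Its roots are {0}. Back-substituting each root into the other basis elements fixes the other coordinates.
  y = 0: the earlier basis element becomes x^2 - x - 2 = 0, giving x = -1, 2 — points (-1, 0), (2, 0).
Check: every point annihilates each of the original generators.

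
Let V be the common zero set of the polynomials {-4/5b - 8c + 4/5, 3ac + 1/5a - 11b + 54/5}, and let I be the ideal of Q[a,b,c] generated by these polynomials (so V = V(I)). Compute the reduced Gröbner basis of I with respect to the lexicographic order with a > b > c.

f_1 = -4/5b - 8c + 4/5, LT = b.
f_2 = 3ac + 1/5a - 11b + 54/5, LT = ac.

The S-polynomials (S(f_1,f_2)) all reduce to 0 modulo the current basis, so we have a Gröbner basis.

G = {ac + 1/15a + 110/3c - 1/15, b + 10c - 1}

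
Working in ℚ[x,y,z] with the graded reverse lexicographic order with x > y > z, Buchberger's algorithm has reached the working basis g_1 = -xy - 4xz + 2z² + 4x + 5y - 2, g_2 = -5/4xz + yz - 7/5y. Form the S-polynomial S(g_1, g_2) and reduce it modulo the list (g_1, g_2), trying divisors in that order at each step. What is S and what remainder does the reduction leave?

lcm(LM(g_1), LM(g_2)) = xyz.
S = (lcm/LT(g_1))·g_1 − (lcm/LT(g_2))·g_2 = ⅘y²z + 4xz² - 2z³ - 28/25y² - 4xz - 5yz + 2z.
Reduce S modulo (g_1, g_2) in that order:
  leading term y²z: no divisor's leading term divides it; move ⅘y²z to the remainder.
  leading term xz²: subtract (-16/5z)·g_2 from 4xz² - 2z³ - 28/25y² - 4xz - 5yz + 2z → 16/5yz² - 2z³ - 28/25y² - 4xz - 237/25yz + 2z
  leading term yz²: no divisor's leading term divides it; move 16/5yz² to the remainder.
  leading term z³: no divisor's leading term divides it; move -2z³ to the remainder.
  leading term y²: no divisor's leading term divides it; move -28/25y² to the remainder.
  leading term xz: subtract (16/5)·g_2 from -4xz - 237/25yz + 2z → -317/25yz + 112/25y + 2z
  leading term yz: no divisor's leading term divides it; move -317/25yz to the remainder.
  leading term y: no divisor's leading term divides it; move 112/25y to the remainder.
  leading term z: no divisor's leading term divides it; move 2z to the remainder.
The remainder ⅘y²z + 16/5yz² - 2z³ - 28/25y² - 317/25yz + 112/25y + 2z is nonzero, so it would be added as the next basis element.

S(g_1, g_2) = ⅘y²z + 4xz² - 2z³ - 28/25y² - 4xz - 5yz + 2z; remainder on division = ⅘y²z + 16/5yz² - 2z³ - 28/25y² - 317/25yz + 112/25y + 2z.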